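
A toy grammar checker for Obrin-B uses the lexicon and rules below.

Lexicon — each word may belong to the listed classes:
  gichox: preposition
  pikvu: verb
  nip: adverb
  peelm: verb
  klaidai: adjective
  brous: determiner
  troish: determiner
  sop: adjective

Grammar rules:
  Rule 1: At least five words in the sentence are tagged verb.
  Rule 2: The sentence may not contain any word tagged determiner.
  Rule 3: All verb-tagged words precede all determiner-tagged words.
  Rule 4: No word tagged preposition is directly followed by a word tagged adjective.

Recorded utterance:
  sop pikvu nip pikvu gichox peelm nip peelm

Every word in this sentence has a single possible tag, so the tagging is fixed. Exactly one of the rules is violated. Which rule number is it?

Fixed tagging: adjective verb adverb verb preposition verb adverb verb.
Rule check: R1 violated, R2 holds, R3 holds, R4 holds.
Only rule 1 fails.

1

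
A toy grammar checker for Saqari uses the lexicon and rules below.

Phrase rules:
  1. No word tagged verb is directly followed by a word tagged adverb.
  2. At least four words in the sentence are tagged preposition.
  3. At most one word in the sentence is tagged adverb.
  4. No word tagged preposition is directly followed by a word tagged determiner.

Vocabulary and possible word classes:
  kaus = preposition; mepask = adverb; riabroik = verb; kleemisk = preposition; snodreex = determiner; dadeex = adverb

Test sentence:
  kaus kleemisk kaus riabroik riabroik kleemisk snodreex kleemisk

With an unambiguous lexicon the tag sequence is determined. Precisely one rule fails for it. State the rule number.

Fixed tagging: preposition preposition preposition verb verb preposition determiner preposition.
Applying the rules: R1 ✓, R2 ✓, R3 ✓, R4 ✗.
Only rule 4 fails.

4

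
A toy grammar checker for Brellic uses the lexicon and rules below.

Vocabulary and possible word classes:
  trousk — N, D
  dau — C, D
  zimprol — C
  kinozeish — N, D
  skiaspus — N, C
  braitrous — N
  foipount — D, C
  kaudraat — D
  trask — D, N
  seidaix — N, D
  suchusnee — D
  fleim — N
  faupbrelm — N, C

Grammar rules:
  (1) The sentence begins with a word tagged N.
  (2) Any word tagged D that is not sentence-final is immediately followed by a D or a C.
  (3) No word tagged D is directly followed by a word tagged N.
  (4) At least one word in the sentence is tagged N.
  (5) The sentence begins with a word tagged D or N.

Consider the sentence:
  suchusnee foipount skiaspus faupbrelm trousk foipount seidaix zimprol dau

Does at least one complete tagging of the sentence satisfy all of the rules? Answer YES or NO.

NO

Candidates per position — 1:suchusnee {D}; 2:foipount {D,C}; 3:skiaspus {N,C}; 4:faupbrelm {N,C}; 5:trousk {N,D}; 6:foipount {D,C}; 7:seidaix {N,D}; 8:zimprol {C}; 9:dau {C,D}.
Rule 1 cannot be satisfied by any choice of tags from the lexicon.
So there is no consistent tagging.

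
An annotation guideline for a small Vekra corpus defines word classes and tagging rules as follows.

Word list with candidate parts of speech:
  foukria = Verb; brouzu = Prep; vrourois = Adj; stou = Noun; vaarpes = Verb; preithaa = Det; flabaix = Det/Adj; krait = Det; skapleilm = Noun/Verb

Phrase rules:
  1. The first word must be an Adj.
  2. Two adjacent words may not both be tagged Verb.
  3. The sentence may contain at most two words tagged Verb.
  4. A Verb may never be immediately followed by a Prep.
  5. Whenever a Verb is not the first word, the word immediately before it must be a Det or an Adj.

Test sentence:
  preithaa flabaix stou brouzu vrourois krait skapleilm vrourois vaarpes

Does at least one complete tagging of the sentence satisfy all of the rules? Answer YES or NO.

NO

Candidates per position — 1:preithaa {Det}; 2:flabaix {Det,Adj}; 3:stou {Noun}; 4:brouzu {Prep}; 5:vrourois {Adj}; 6:krait {Det}; 7:skapleilm {Noun,Verb}; 8:vrourois {Adj}; 9:vaarpes {Verb}.
Rule 1 cannot be satisfied by any choice of tags from the lexicon.
So there is no consistent tagging.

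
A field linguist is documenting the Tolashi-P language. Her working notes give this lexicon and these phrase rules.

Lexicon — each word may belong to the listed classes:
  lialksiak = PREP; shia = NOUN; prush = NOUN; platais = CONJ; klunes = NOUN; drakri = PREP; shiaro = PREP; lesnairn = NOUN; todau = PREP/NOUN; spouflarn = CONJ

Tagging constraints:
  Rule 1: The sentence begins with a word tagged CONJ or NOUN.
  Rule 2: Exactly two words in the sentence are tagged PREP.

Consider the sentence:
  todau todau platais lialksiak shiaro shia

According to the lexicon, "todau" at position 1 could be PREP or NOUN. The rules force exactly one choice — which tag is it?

NOUN

Candidates per position — 1:todau {PREP,NOUN}; 2:todau {PREP,NOUN}; 3:platais {CONJ}; 4:lialksiak {PREP}; 5:shiaro {PREP}; 6:shia {NOUN}.
Position 1: tagging it PREP would leave rule 1 unsatisfiable, so it must be NOUN.
Position 2: tagging it PREP would leave rule 2 unsatisfiable, so it must be NOUN.
So the tagging must be: NOUN NOUN CONJ PREP PREP NOUN.
Rule-by-rule: rule 1 satisfied; rule 2 satisfied.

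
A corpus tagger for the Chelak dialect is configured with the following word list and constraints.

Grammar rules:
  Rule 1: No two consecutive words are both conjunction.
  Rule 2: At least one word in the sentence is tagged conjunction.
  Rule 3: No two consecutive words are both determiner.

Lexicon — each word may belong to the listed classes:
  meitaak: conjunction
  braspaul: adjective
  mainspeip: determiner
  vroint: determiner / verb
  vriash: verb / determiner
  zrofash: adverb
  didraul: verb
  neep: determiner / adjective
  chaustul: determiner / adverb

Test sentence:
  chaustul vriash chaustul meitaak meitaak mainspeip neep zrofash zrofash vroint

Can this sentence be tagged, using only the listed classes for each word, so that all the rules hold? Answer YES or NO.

NO

Candidates per position — 1:chaustul {determiner,adverb}; 2:vriash {verb,determiner}; 3:chaustul {determiner,adverb}; 4:meitaak {conjunction}; 5:meitaak {conjunction}; 6:mainspeip {determiner}; 7:neep {determiner,adjective}; 8:zrofash {adverb}; 9:zrofash {adverb}; 10:vroint {determiner,verb}.
Rule 1 cannot be satisfied by any choice of tags from the lexicon.
So there is no consistent tagging.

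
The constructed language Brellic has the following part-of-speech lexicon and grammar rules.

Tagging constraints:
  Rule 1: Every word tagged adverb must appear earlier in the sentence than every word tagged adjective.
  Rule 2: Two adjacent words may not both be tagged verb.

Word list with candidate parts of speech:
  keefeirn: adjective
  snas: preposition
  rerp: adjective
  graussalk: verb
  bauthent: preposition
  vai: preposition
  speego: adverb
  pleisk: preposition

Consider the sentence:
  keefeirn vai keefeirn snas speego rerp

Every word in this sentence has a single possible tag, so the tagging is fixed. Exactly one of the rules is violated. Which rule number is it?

1

Fixed tagging: adjective preposition adjective preposition adverb adjective.
Rule check: R1 violated, R2 holds.
Only rule 1 fails.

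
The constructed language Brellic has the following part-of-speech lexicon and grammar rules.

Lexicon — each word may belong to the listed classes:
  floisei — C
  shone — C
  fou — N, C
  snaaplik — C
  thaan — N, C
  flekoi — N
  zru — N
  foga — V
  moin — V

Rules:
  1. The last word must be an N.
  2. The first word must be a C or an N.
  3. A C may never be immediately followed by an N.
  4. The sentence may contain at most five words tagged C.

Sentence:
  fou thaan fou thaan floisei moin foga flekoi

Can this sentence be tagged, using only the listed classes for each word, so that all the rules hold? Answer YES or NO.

Candidates per position — 1:fou {N,C}; 2:thaan {N,C}; 3:fou {N,C}; 4:thaan {N,C}; 5:floisei {C}; 6:moin {V}; 7:foga {V}; 8:flekoi {N}.
One satisfying assignment: N C C C C V V N.
Checking: rule 1 holds; rule 2 holds; rule 3 holds; rule 4 holds.

YES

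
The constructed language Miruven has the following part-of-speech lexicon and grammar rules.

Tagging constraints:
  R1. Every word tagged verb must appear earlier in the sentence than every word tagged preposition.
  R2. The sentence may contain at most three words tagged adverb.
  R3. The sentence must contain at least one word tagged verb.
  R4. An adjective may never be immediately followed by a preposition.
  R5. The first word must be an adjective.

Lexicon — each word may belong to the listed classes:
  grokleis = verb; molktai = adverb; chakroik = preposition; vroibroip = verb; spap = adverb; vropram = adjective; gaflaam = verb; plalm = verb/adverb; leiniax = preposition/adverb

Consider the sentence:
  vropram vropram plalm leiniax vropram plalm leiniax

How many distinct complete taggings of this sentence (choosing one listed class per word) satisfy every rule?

Candidates per position — 1:vropram {adjective}; 2:vropram {adjective}; 3:plalm {verb,adverb}; 4:leiniax {preposition,adverb}; 5:vropram {adjective}; 6:plalm {verb,adverb}; 7:leiniax {preposition,adverb}.
There are 16 candidate sequences in total.
Checking each against the rules leaves 8 sequences.
Count = 8.

8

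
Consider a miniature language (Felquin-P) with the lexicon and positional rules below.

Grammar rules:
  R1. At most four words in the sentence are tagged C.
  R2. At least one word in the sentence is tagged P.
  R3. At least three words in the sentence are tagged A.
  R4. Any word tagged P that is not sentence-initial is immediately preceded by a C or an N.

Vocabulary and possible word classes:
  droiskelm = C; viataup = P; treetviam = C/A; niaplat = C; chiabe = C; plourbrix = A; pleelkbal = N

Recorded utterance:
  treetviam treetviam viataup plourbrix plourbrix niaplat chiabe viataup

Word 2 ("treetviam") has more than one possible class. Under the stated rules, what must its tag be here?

C

Candidates per position — 1:treetviam {C,A}; 2:treetviam {C,A}; 3:viataup {P}; 4:plourbrix {A}; 5:plourbrix {A}; 6:niaplat {C}; 7:chiabe {C}; 8:viataup {P}.
Position 2: tagging it A would leave rule 4 unsatisfiable, so it must be C.
Position 1: tagging it C would leave rule 3 unsatisfiable, so it must be A.
The only consistent sequence is: A C P A A C C P.
Check: rule 1 satisfied; rule 2 satisfied; rule 3 satisfied; rule 4 satisfied.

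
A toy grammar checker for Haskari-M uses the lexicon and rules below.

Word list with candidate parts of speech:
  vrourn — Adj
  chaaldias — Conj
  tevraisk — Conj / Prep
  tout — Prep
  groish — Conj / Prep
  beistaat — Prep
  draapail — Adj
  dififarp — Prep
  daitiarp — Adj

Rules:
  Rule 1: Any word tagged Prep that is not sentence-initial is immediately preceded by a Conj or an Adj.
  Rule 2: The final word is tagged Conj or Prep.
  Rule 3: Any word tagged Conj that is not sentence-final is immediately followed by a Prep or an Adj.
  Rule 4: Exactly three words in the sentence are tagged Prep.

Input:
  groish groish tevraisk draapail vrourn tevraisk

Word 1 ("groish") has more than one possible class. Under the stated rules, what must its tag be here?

Candidates per position — 1:groish {Conj,Prep}; 2:groish {Conj,Prep}; 3:tevraisk {Conj,Prep}; 4:draapail {Adj}; 5:vrourn {Adj}; 6:tevraisk {Conj,Prep}.
Position 1: the remaining choice is settled jointly with positions 2, 3, 6 — only Prep at position 1 is part of a tagging that satisfies every rule.
The only consistent sequence is: Prep Conj Prep Adj Adj Prep.
Checking: rule 1 ok; rule 2 ok; rule 3 ok; rule 4 ok.

Prep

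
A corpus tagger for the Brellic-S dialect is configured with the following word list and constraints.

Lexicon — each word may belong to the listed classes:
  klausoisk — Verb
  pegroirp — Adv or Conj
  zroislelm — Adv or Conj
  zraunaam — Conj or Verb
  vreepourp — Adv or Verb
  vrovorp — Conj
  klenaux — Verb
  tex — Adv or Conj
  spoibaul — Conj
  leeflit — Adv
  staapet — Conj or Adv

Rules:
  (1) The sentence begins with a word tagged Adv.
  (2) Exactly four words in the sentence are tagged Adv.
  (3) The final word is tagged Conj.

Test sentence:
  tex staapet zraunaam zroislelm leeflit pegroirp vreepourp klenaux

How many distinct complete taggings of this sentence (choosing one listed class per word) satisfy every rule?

0

Candidates per position — 1:tex {Adv,Conj}; 2:staapet {Conj,Adv}; 3:zraunaam {Conj,Verb}; 4:zroislelm {Adv,Conj}; 5:leeflit {Adv}; 6:pegroirp {Adv,Conj}; 7:vreepourp {Adv,Verb}; 8:klenaux {Verb}.
There are 64 candidate sequences in total.
Rule 3 cannot be satisfied by any choice of tags from the lexicon.
So there is no consistent tagging.
Count = 0.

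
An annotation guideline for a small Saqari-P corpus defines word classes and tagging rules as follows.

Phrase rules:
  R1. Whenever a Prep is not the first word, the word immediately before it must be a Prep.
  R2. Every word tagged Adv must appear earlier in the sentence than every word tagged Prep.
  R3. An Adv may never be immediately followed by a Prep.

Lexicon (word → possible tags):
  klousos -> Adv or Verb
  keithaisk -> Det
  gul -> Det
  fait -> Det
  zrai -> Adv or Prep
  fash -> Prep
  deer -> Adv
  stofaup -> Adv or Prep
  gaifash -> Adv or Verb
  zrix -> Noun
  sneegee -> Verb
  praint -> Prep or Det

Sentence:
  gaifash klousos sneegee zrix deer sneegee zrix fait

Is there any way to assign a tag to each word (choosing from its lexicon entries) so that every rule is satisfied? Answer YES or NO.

YES

Candidates per position — 1:gaifash {Adv,Verb}; 2:klousos {Adv,Verb}; 3:sneegee {Verb}; 4:zrix {Noun}; 5:deer {Adv}; 6:sneegee {Verb}; 7:zrix {Noun}; 8:fait {Det}.
One satisfying assignment: Verb Verb Verb Noun Adv Verb Noun Det.
Rule-by-rule: rule 1 holds; rule 2 holds; rule 3 holds.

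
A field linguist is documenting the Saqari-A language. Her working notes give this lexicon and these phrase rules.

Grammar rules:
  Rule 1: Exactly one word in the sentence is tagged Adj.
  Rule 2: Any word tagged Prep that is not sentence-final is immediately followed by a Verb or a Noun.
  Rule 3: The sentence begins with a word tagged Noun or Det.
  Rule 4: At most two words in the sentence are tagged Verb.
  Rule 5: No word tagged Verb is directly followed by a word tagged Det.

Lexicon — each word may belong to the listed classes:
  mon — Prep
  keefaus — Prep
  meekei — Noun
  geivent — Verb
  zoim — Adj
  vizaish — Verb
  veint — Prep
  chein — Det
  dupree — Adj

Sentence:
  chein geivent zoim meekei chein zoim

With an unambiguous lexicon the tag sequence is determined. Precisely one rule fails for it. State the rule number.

Fixed tagging: Det Verb Adj Noun Det Adj.
Applying the rules: R1 violated, R2 holds, R3 holds, R4 holds, R5 holds.
Only rule 1 fails.

1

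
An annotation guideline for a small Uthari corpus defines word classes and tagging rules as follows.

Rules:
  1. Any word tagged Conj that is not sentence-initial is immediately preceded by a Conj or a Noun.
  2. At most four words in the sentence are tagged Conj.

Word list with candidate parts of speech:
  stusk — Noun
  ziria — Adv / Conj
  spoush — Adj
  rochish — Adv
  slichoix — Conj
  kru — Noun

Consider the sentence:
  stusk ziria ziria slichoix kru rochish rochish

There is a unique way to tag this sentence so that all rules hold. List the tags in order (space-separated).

Candidates per position — 1:stusk {Noun}; 2:ziria {Adv,Conj}; 3:ziria {Adv,Conj}; 4:slichoix {Conj}; 5:kru {Noun}; 6:rochish {Adv}; 7:rochish {Adv}.
At position 2, choosing Adv makes rule 1 impossible to satisfy; hence Conj.
At position 3, choosing Adv makes rule 1 impossible to satisfy; hence Conj.
That leaves exactly one tagging: Noun Conj Conj Conj Noun Adv Adv.
Check: rule 1 ok; rule 2 ok.

Noun Conj Conj Conj Noun Adv Adv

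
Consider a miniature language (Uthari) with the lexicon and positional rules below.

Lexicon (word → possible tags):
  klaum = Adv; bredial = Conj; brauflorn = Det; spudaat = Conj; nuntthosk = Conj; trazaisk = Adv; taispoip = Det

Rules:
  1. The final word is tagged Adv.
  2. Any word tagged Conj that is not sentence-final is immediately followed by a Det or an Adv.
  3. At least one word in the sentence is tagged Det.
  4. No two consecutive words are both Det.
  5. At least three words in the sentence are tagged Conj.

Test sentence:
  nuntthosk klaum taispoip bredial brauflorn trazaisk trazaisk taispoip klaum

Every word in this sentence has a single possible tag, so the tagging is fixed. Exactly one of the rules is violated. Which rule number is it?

5

Fixed tagging: Conj Adv Det Conj Det Adv Adv Det Adv.
Applying the rules: R1 pass, R2 pass, R3 pass, R4 pass, R5 fail.
Only rule 5 fails.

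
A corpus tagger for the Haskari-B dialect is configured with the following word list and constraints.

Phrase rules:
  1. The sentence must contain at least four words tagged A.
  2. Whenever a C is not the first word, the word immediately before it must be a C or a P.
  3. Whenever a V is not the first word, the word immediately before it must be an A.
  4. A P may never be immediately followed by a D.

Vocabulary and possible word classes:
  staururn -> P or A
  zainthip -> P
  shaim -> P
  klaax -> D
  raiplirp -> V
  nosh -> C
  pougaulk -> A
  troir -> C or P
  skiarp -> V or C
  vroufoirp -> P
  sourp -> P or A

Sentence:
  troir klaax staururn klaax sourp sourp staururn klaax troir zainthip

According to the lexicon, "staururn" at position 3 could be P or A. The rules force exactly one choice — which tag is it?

A

Candidates per position — 1:troir {C,P}; 2:klaax {D}; 3:staururn {P,A}; 4:klaax {D}; 5:sourp {P,A}; 6:sourp {P,A}; 7:staururn {P,A}; 8:klaax {D}; 9:troir {C,P}; 10:zainthip {P}.
If word 1 were P, no tagging could satisfy rule 4; so word 1 is C.
If word 3 were P, no tagging could satisfy rule 1; so word 3 is A.
If word 5 were P, no tagging could satisfy rule 1; so word 5 is A.
If word 6 were P, no tagging could satisfy rule 1; so word 6 is A.
If word 7 were P, no tagging could satisfy rule 1; so word 7 is A.
If word 9 were C, no tagging could satisfy rule 2; so word 9 is P.
So the tagging must be: C D A D A A A D P P.
Rule-by-rule: rule 1 ✓; rule 2 ✓; rule 3 ✓; rule 4 ✓.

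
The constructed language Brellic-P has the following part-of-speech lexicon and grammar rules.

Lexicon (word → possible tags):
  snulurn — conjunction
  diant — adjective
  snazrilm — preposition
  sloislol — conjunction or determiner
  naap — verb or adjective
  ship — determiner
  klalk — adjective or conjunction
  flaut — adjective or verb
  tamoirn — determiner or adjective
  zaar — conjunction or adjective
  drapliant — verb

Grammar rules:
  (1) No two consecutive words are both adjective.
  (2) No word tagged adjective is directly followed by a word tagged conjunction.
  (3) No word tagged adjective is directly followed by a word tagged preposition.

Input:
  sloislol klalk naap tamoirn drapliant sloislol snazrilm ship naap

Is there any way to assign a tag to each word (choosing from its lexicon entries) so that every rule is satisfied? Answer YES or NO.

Candidates per position — 1:sloislol {conjunction,determiner}; 2:klalk {adjective,conjunction}; 3:naap {verb,adjective}; 4:tamoirn {determiner,adjective}; 5:drapliant {verb}; 6:sloislol {conjunction,determiner}; 7:snazrilm {preposition}; 8:ship {determiner}; 9:naap {verb,adjective}.
One satisfying assignment: conjunction conjunction adjective determiner verb conjunction preposition determiner adjective.
Checking: rule 1 ✓; rule 2 ✓; rule 3 ✓.

YES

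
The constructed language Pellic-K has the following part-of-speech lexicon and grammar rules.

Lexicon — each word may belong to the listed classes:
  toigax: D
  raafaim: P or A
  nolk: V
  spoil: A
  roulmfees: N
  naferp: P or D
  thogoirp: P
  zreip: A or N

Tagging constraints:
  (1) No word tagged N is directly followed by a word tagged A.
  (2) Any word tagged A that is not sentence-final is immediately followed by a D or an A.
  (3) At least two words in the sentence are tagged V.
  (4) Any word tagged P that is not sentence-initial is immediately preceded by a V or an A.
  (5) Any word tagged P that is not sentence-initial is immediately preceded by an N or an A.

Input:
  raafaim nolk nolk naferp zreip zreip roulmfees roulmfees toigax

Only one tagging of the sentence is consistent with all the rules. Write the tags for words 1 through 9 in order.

Candidates per position — 1:raafaim {P,A}; 2:nolk {V}; 3:nolk {V}; 4:naferp {P,D}; 5:zreip {A,N}; 6:zreip {A,N}; 7:roulmfees {N}; 8:roulmfees {N}; 9:toigax {D}.
Position 1: A is ruled out by rule 2; that leaves P.
Position 4: P is ruled out by rule 5; that leaves D.
Position 5: A is ruled out by rule 2; that leaves N.
Position 6: A is ruled out by rule 1; that leaves N.
The only consistent sequence is: P V V D N N N N D.
Rule-by-rule: rule 1 holds; rule 2 holds; rule 3 holds; rule 4 holds; rule 5 holds.

P V V D N N N N D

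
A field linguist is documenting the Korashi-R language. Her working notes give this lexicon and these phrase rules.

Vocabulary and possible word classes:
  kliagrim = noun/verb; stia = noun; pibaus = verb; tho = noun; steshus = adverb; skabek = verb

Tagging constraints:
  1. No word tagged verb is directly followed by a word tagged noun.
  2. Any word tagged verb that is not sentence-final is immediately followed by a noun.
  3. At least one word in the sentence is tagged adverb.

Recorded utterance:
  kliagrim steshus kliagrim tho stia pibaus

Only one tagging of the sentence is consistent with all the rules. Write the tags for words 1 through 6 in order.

Candidates per position — 1:kliagrim {noun,verb}; 2:steshus {adverb}; 3:kliagrim {noun,verb}; 4:tho {noun}; 5:stia {noun}; 6:pibaus {verb}.
Position 1: verb is ruled out by rule 2; that leaves noun.
Position 3: verb is ruled out by rule 1; that leaves noun.
So the tagging must be: noun adverb noun noun noun verb.
Checking: rule 1 holds; rule 2 holds; rule 3 holds.

noun adverb noun noun noun verb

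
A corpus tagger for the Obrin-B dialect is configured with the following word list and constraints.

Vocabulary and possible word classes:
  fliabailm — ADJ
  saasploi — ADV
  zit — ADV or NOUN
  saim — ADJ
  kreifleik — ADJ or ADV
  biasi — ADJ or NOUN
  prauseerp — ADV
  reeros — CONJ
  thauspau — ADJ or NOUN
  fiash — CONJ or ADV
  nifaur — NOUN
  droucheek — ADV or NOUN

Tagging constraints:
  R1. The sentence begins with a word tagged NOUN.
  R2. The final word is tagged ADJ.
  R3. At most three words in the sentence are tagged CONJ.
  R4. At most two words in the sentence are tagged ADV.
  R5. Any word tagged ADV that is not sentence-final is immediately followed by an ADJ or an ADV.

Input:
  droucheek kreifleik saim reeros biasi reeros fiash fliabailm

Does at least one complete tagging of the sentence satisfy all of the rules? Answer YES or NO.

YES

Candidates per position — 1:droucheek {ADV,NOUN}; 2:kreifleik {ADJ,ADV}; 3:saim {ADJ}; 4:reeros {CONJ}; 5:biasi {ADJ,NOUN}; 6:reeros {CONJ}; 7:fiash {CONJ,ADV}; 8:fliabailm {ADJ}.
One satisfying assignment: NOUN ADJ ADJ CONJ NOUN CONJ ADV ADJ.
Checking: rule 1 satisfied; rule 2 satisfied; rule 3 satisfied; rule 4 satisfied; rule 5 satisfied.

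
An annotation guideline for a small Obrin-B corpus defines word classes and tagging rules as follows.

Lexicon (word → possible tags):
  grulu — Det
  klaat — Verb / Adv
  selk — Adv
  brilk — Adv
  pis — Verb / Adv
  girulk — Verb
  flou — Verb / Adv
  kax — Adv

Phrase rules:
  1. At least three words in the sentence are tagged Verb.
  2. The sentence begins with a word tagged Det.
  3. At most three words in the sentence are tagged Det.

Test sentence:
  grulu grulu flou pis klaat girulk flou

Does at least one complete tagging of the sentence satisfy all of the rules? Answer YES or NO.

Candidates per position — 1:grulu {Det}; 2:grulu {Det}; 3:flou {Verb,Adv}; 4:pis {Verb,Adv}; 5:klaat {Verb,Adv}; 6:girulk {Verb}; 7:flou {Verb,Adv}.
One satisfying assignment: Det Det Verb Verb Verb Verb Adv.
Verifying each rule — rule 1 holds; rule 2 holds; rule 3 holds.

YES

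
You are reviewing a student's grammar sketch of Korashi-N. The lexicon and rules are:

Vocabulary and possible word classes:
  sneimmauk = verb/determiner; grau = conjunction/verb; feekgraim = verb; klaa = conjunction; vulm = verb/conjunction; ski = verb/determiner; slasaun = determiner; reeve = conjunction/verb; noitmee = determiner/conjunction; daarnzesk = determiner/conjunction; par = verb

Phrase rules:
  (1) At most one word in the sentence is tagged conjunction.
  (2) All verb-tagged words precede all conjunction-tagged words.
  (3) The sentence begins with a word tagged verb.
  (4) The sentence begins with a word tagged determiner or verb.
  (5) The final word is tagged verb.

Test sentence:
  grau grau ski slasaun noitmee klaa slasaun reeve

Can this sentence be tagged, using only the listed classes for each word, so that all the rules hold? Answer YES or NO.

NO

Candidates per position — 1:grau {conjunction,verb}; 2:grau {conjunction,verb}; 3:ski {verb,determiner}; 4:slasaun {determiner}; 5:noitmee {determiner,conjunction}; 6:klaa {conjunction}; 7:slasaun {determiner}; 8:reeve {conjunction,verb}.
Every candidate sequence violates at least one rule; no consistent tagging exists.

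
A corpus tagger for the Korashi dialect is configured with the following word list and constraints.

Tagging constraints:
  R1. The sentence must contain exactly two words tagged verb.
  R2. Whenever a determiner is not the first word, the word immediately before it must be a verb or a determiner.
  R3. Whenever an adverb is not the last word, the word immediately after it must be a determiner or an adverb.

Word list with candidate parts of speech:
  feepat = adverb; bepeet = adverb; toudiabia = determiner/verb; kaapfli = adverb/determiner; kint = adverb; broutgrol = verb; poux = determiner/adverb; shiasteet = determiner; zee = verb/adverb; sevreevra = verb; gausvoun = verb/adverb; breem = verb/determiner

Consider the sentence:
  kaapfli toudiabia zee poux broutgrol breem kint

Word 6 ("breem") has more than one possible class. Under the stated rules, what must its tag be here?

determiner

Candidates per position — 1:kaapfli {adverb,determiner}; 2:toudiabia {determiner,verb}; 3:zee {verb,adverb}; 4:poux {determiner,adverb}; 5:broutgrol {verb}; 6:breem {verb,determiner}; 7:kint {adverb}.
At position 4, choosing adverb makes rule 3 impossible to satisfy; hence determiner.
At position 3, choosing adverb makes rule 2 impossible to satisfy; hence verb.
At position 6, choosing verb makes rule 1 impossible to satisfy; hence determiner.
At position 2, choosing verb makes rule 1 impossible to satisfy; hence determiner.
At position 1, choosing adverb makes rule 2 impossible to satisfy; hence determiner.
That leaves exactly one tagging: determiner determiner verb determiner verb determiner adverb.
Check: rule 1 satisfied; rule 2 satisfied; rule 3 satisfied.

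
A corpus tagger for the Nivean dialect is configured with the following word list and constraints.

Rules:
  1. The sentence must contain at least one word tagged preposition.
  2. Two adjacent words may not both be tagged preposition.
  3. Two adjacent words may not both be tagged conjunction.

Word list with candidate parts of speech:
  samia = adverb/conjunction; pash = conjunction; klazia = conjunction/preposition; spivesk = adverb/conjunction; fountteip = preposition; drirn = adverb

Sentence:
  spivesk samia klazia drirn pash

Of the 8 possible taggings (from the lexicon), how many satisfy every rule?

3

Candidates per position — 1:spivesk {adverb,conjunction}; 2:samia {adverb,conjunction}; 3:klazia {conjunction,preposition}; 4:drirn {adverb}; 5:pash {conjunction}.
There are 8 candidate sequences in total.
The sequences that satisfy every rule: adverb adverb preposition adverb conjunction; adverb conjunction preposition adverb conjunction; conjunction adverb preposition adverb conjunction.
Count = 3.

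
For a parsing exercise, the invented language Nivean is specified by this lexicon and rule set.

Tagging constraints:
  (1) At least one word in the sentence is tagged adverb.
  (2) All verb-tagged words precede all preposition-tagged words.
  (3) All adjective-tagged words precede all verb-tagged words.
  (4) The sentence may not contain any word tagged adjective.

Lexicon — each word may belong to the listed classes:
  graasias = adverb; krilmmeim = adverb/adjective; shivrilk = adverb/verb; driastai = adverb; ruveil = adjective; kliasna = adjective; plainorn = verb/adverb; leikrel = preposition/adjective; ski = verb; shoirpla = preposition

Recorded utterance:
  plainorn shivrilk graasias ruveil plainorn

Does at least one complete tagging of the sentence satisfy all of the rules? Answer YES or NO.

Candidates per position — 1:plainorn {verb,adverb}; 2:shivrilk {adverb,verb}; 3:graasias {adverb}; 4:ruveil {adjective}; 5:plainorn {verb,adverb}.
Rule 4 cannot be satisfied by any choice of tags from the lexicon.
So there is no consistent tagging.

NO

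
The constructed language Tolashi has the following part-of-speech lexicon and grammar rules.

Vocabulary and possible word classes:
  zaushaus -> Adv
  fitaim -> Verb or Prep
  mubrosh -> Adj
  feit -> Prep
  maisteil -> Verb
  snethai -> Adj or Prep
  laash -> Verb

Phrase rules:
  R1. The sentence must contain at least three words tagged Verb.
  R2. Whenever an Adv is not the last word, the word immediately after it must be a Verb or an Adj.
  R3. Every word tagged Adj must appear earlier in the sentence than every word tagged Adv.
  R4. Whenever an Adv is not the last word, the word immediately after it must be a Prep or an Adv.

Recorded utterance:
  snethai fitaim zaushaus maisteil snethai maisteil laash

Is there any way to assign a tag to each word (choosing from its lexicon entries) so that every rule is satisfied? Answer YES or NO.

NO

Candidates per position — 1:snethai {Adj,Prep}; 2:fitaim {Verb,Prep}; 3:zaushaus {Adv}; 4:maisteil {Verb}; 5:snethai {Adj,Prep}; 6:maisteil {Verb}; 7:laash {Verb}.
Rule 4 cannot be satisfied by any choice of tags from the lexicon.
So there is no consistent tagging.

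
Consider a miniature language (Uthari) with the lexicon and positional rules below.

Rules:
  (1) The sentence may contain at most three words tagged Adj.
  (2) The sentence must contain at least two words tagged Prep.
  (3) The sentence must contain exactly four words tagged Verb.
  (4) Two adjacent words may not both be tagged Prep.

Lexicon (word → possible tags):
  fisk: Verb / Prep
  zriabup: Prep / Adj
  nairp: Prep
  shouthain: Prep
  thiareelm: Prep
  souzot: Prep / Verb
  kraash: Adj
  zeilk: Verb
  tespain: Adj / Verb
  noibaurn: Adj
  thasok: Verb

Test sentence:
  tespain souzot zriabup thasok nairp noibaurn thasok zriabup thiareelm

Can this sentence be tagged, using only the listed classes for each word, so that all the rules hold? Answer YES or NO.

Candidates per position — 1:tespain {Adj,Verb}; 2:souzot {Prep,Verb}; 3:zriabup {Prep,Adj}; 4:thasok {Verb}; 5:nairp {Prep}; 6:noibaurn {Adj}; 7:thasok {Verb}; 8:zriabup {Prep,Adj}; 9:thiareelm {Prep}.
One satisfying assignment: Verb Verb Adj Verb Prep Adj Verb Adj Prep.
Verifying each rule — rule 1 ok; rule 2 ok; rule 3 ok; rule 4 ok.

YES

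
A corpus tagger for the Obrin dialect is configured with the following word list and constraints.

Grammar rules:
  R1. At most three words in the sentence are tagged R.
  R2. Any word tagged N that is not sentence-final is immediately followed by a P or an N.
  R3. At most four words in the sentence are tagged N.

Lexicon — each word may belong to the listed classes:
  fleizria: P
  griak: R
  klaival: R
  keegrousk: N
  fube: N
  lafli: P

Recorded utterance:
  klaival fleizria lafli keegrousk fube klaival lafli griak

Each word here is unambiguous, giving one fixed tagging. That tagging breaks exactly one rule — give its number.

2

Fixed tagging: R P P N N R P R.
Applying the rules: R1 pass, R2 fail, R3 pass.
Only rule 2 fails.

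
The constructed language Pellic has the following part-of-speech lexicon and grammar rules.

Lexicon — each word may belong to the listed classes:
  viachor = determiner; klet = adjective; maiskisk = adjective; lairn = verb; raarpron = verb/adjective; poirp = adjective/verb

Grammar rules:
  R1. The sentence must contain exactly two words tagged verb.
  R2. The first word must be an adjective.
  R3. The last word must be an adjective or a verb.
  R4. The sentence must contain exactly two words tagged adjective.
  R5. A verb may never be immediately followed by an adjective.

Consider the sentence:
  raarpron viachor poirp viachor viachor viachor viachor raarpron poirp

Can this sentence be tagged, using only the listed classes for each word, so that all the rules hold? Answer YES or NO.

Candidates per position — 1:raarpron {verb,adjective}; 2:viachor {determiner}; 3:poirp {adjective,verb}; 4:viachor {determiner}; 5:viachor {determiner}; 6:viachor {determiner}; 7:viachor {determiner}; 8:raarpron {verb,adjective}; 9:poirp {adjective,verb}.
One satisfying assignment: adjective determiner verb determiner determiner determiner determiner adjective verb.
Check: rule 1 ✓; rule 2 ✓; rule 3 ✓; rule 4 ✓; rule 5 ✓.

YES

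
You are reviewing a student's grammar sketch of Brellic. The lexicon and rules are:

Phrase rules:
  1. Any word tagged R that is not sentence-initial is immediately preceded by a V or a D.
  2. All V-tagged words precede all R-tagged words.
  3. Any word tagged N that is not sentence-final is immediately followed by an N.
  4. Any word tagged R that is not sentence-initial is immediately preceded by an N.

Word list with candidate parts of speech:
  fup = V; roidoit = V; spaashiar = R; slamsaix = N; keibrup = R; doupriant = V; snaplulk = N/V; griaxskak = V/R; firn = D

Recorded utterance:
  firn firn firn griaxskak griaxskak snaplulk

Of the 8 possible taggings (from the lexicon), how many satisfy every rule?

2

Candidates per position — 1:firn {D}; 2:firn {D}; 3:firn {D}; 4:griaxskak {V,R}; 5:griaxskak {V,R}; 6:snaplulk {N,V}.
There are 8 candidate sequences in total.
The sequences that satisfy every rule: D D D V V N; D D D V V V.
Count = 2.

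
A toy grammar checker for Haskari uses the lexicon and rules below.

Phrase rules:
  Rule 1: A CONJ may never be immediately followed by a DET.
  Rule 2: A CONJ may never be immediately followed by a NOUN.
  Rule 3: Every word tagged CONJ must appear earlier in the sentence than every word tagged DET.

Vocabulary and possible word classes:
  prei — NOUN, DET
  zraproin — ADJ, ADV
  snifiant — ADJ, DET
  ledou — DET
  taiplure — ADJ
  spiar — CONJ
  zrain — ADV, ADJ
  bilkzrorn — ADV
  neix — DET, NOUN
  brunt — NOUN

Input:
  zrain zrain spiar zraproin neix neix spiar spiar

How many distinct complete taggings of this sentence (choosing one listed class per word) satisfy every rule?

8

Candidates per position — 1:zrain {ADV,ADJ}; 2:zrain {ADV,ADJ}; 3:spiar {CONJ}; 4:zraproin {ADJ,ADV}; 5:neix {DET,NOUN}; 6:neix {DET,NOUN}; 7:spiar {CONJ}; 8:spiar {CONJ}.
There are 32 candidate sequences in total.
Checking each against the rules leaves 8 sequences.
Count = 8.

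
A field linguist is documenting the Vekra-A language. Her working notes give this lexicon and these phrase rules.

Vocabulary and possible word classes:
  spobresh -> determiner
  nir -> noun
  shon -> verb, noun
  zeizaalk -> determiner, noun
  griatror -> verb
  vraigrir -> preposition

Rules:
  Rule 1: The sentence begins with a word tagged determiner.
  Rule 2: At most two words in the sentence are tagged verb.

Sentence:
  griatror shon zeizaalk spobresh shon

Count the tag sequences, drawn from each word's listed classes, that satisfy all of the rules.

0

Candidates per position — 1:griatror {verb}; 2:shon {verb,noun}; 3:zeizaalk {determiner,noun}; 4:spobresh {determiner}; 5:shon {verb,noun}.
There are 8 candidate sequences in total.
Rule 1 cannot be satisfied by any choice of tags from the lexicon.
So there is no consistent tagging.
Count = 0.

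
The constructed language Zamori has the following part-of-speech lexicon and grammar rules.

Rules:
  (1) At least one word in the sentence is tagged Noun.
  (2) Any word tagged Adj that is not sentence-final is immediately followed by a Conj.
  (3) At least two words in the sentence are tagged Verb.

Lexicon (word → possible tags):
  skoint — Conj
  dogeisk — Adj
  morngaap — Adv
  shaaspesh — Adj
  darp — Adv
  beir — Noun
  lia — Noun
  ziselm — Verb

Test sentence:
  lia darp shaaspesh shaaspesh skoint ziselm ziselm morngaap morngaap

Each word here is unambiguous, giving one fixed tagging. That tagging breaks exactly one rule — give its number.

2

Fixed tagging: Noun Adv Adj Adj Conj Verb Verb Adv Adv.
Applying the rules: R1 holds, R2 violated, R3 holds.
Only rule 2 fails.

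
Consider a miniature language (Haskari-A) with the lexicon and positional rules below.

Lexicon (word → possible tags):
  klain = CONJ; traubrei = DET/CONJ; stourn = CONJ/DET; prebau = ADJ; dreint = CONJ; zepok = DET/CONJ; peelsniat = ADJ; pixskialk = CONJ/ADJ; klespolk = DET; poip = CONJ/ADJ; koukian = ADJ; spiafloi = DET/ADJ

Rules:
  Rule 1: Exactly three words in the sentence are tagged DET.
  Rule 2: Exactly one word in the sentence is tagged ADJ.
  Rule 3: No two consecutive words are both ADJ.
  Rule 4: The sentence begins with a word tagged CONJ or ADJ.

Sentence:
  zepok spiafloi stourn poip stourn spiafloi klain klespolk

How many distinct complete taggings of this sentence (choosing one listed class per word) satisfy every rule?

5

Candidates per position — 1:zepok {DET,CONJ}; 2:spiafloi {DET,ADJ}; 3:stourn {CONJ,DET}; 4:poip {CONJ,ADJ}; 5:stourn {CONJ,DET}; 6:spiafloi {DET,ADJ}; 7:klain {CONJ}; 8:klespolk {DET}.
There are 64 candidate sequences in total.
The sequences that satisfy every rule: CONJ DET CONJ CONJ DET ADJ CONJ DET; CONJ DET CONJ ADJ CONJ DET CONJ DET; CONJ DET DET CONJ CONJ ADJ CONJ DET; CONJ ADJ CONJ CONJ DET DET CONJ DET; CONJ ADJ DET CONJ CONJ DET CONJ DET.
Count = 5.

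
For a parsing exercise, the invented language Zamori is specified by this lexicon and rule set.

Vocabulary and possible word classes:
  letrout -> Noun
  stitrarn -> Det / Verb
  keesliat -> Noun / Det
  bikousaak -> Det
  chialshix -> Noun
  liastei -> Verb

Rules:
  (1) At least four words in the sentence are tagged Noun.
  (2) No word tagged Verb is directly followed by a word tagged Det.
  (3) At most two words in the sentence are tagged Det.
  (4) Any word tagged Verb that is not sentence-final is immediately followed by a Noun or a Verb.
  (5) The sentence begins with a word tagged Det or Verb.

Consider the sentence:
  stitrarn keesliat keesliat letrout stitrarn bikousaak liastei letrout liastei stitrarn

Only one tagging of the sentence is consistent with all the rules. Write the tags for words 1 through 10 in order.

Verb Noun Noun Noun Det Det Verb Noun Verb Verb

Candidates per position — 1:stitrarn {Det,Verb}; 2:keesliat {Noun,Det}; 3:keesliat {Noun,Det}; 4:letrout {Noun}; 5:stitrarn {Det,Verb}; 6:bikousaak {Det}; 7:liastei {Verb}; 8:letrout {Noun}; 9:liastei {Verb}; 10:stitrarn {Det,Verb}.
Position 2: Det is ruled out by rule 1; that leaves Noun.
Position 3: Det is ruled out by rule 1; that leaves Noun.
Position 5: Verb is ruled out by rule 2; that leaves Det.
Position 10: Det is ruled out by rule 2; that leaves Verb.
Position 1: Det is ruled out by rule 3; that leaves Verb.
So the tagging must be: Verb Noun Noun Noun Det Det Verb Noun Verb Verb.
Verifying each rule — rule 1 ✓; rule 2 ✓; rule 3 ✓; rule 4 ✓; rule 5 ✓.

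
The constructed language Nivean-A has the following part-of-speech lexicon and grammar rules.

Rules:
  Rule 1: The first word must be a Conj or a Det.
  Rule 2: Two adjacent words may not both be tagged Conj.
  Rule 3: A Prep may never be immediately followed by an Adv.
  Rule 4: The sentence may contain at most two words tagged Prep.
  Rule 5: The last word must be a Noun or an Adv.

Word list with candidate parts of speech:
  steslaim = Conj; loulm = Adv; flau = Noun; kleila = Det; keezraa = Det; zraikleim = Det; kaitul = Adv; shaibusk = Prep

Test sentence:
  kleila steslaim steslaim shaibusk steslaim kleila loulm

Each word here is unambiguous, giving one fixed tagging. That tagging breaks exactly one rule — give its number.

2

Fixed tagging: Det Conj Conj Prep Conj Det Adv.
Rule check: R1 ok, R2 fails, R3 ok, R4 ok, R5 ok.
Only rule 2 fails.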